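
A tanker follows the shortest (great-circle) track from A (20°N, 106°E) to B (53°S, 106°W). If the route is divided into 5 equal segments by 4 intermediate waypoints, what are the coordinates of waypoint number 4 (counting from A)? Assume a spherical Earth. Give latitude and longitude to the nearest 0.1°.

≈ (62.9°S, 156.6°W)

The haversine formula gives a central angle δ ≈ 2.423 rad (138.8°) between the endpoints.
Interpolate at f = 4/5 with slerp weights a = sin((1−f)δ)/sin δ ≈ 0.708, b = sin(fδ)/sin δ ≈ 1.418.
p = a·p₁ + b·p₂ ≈ (-0.418, -0.181, -0.890); φ = arcsin(p_z) ≈ -62.88°, λ = atan2(p_y, p_x) ≈ -156.63°.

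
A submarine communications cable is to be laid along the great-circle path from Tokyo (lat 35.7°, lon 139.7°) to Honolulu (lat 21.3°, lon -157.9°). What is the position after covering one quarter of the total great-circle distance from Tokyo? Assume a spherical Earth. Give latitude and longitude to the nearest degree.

≈ lat 35°, lon 157°

Write both endpoints as unit vectors p₁, p₂ with components (cos φ cos λ, cos φ sin λ, sin φ).
The central angle between the endpoints is δ = arccos(p₁·p₂) ≈ 0.973 rad (55.8°).
Interpolate at f = 1/4 with slerp weights a = sin((1−f)δ)/sin δ ≈ 0.807, b = sin(fδ)/sin δ ≈ 0.291.
p = a·p₁ + b·p₂ ≈ (-0.751, 0.322, 0.577); φ = arcsin(p_z) ≈ 35.21°, λ = atan2(p_y, p_x) ≈ 156.83°.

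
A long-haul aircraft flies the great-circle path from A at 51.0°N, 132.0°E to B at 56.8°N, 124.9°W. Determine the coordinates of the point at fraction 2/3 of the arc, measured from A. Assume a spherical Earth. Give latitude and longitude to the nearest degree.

≈ 65°N, 159°W

Write both endpoints as unit vectors p₁, p₂ with components (cos φ cos λ, cos φ sin λ, sin φ).
The central angle between the endpoints is δ = arccos(p₁·p₂) ≈ 0.962 rad (55.1°).
Interpolate at f = 2/3 with slerp weights a = sin((1−f)δ)/sin δ ≈ 0.384, b = sin(fδ)/sin δ ≈ 0.729.
p = a·p₁ + b·p₂ ≈ (-0.390, -0.148, 0.909); φ = arcsin(p_z) ≈ 65.34°, λ = atan2(p_y, p_x) ≈ -159.25°.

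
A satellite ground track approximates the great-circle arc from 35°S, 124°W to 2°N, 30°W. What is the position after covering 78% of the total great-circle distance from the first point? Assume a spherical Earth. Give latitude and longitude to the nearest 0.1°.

≈ 9.8°S, 47.2°W

Convert each endpoint to a unit vector on the sphere (x = cos φ cos λ, y = cos φ sin λ, z = sin φ).
The central angle between the endpoints is δ = arccos(p₁·p₂) ≈ 1.648 rad (94.4°).
Interpolate at f = 0.78 with slerp weights a = sin((1−f)δ)/sin δ ≈ 0.356, b = sin(fδ)/sin δ ≈ 0.962.
p = a·p₁ + b·p₂ ≈ (0.670, -0.722, -0.170); φ = arcsin(p_z) ≈ -9.81°, λ = atan2(p_y, p_x) ≈ -47.16°.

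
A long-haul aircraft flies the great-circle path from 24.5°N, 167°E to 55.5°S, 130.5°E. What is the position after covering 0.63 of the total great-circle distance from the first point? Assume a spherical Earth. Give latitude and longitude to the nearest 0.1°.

≈ 26.8°S, 149.2°E

Convert each endpoint to a unit vector on the sphere (x = cos φ cos λ, y = cos φ sin λ, z = sin φ).
The central angle between the endpoints is δ = arccos(p₁·p₂) ≈ 1.498 rad (85.8°).
Interpolate at f = 0.63 with slerp weights a = sin((1−f)δ)/sin δ ≈ 0.528, b = sin(fδ)/sin δ ≈ 0.812.
p = a·p₁ + b·p₂ ≈ (-0.767, 0.458, -0.450); φ = arcsin(p_z) ≈ -26.76°, λ = atan2(p_y, p_x) ≈ 149.16°.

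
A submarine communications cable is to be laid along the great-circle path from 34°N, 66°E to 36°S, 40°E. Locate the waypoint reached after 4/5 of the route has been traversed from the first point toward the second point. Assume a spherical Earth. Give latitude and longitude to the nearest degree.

≈ 22°S, 46°E

The haversine formula gives a central angle δ ≈ 1.293 rad (74.1°) between the endpoints.
Interpolate at f = 4/5 with slerp weights a = sin((1−f)δ)/sin δ ≈ 0.266, b = sin(fδ)/sin δ ≈ 0.894.
p = a·p₁ + b·p₂ ≈ (0.644, 0.666, -0.377); φ = arcsin(p_z) ≈ -22.13°, λ = atan2(p_y, p_x) ≈ 45.99°.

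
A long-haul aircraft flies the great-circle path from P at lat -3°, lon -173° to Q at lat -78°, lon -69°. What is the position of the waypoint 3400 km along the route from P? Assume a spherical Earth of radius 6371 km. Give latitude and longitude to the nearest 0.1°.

≈ lat -32.9°, lon -166.0°

The haversine formula gives a central angle δ ≈ 1.570 rad (89.9°) between the endpoints. The total great-circle distance is δ·R ≈ 1.570 × 6371 ≈ 10001 km, so the target fraction is f = 3400/10001 ≈ 0.340.
Interpolate at f ≈ 0.340 with slerp weights a = sin((1−f)δ)/sin δ ≈ 0.860, b = sin(fδ)/sin δ ≈ 0.509.
p = a·p₁ + b·p₂ ≈ (-0.815, -0.203, -0.543); φ = arcsin(p_z) ≈ -32.86°, λ = atan2(p_y, p_x) ≈ -165.98°.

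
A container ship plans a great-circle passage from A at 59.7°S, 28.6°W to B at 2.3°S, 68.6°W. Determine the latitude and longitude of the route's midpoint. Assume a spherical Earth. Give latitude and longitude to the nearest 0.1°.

Convert each endpoint to a unit vector on the sphere (x = cos φ cos λ, y = cos φ sin λ, z = sin φ).
The central angle between the endpoints is δ = arccos(p₁·p₂) ≈ 1.136 rad (65.1°).
Interpolate at f = 1/2 with slerp weights a = sin((1−f)δ)/sin δ ≈ 0.593, b = sin(fδ)/sin δ ≈ 0.593.
p = a·p₁ + b·p₂ ≈ (0.479, -0.695, -0.536); φ = arcsin(p_z) ≈ -32.41°, λ = atan2(p_y, p_x) ≈ -55.43°.

≈ 32.4°S, 55.4°W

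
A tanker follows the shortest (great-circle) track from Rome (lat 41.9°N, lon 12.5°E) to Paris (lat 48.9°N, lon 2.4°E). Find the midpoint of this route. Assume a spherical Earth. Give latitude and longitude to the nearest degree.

≈ lat 46°N, lon 8°E

Write both endpoints as unit vectors p₁, p₂ with components (cos φ cos λ, cos φ sin λ, sin φ).
The central angle between the endpoints is δ = arccos(p₁·p₂) ≈ 0.174 rad (9.9°).
Interpolate at f = 1/2 with slerp weights a = sin((1−f)δ)/sin δ ≈ 0.502, b = sin(fδ)/sin δ ≈ 0.502.
p = a·p₁ + b·p₂ ≈ (0.694, 0.095, 0.713); φ = arcsin(p_z) ≈ 45.51°, λ = atan2(p_y, p_x) ≈ 7.76°.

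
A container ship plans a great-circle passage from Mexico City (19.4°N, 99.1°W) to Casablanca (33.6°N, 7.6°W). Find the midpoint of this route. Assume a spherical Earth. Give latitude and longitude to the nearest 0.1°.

≈ 35.5°N, 57.0°W

Convert each endpoint to a unit vector on the sphere (x = cos φ cos λ, y = cos φ sin λ, z = sin φ).
The central angle between the endpoints is δ = arccos(p₁·p₂) ≈ 1.407 rad (80.6°).
Interpolate at f = 1/2 with slerp weights a = sin((1−f)δ)/sin δ ≈ 0.656, b = sin(fδ)/sin δ ≈ 0.656.
p = a·p₁ + b·p₂ ≈ (0.443, -0.683, 0.581); φ = arcsin(p_z) ≈ 35.49°, λ = atan2(p_y, p_x) ≈ -57.00°.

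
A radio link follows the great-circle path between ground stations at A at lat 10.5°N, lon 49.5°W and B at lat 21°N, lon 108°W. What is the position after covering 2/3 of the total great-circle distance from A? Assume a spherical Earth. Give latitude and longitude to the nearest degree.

Convert each endpoint to a unit vector on the sphere (x = cos φ cos λ, y = cos φ sin λ, z = sin φ).
The central angle between the endpoints is δ = arccos(p₁·p₂) ≈ 0.994 rad (57.0°).
Interpolate at f = 2/3 with slerp weights a = sin((1−f)δ)/sin δ ≈ 0.388, b = sin(fδ)/sin δ ≈ 0.734.
p = a·p₁ + b·p₂ ≈ (0.036, -0.942, 0.334); φ = arcsin(p_z) ≈ 19.50°, λ = atan2(p_y, p_x) ≈ -87.81°.

≈ lat 19°N, lon 88°W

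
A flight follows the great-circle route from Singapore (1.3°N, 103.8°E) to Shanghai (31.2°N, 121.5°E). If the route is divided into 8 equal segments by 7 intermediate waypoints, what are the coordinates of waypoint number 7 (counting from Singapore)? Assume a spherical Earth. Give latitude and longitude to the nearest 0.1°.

Write both endpoints as unit vectors p₁, p₂ with components (cos φ cos λ, cos φ sin λ, sin φ).
The central angle between the endpoints is δ = arccos(p₁·p₂) ≈ 0.598 rad (34.3°).
Interpolate at f = 7/8 with slerp weights a = sin((1−f)δ)/sin δ ≈ 0.133, b = sin(fδ)/sin δ ≈ 0.888.
p = a·p₁ + b·p₂ ≈ (-0.428, 0.776, 0.463); φ = arcsin(p_z) ≈ 27.57°, λ = atan2(p_y, p_x) ≈ 118.89°.

≈ (27.6°N, 118.9°E)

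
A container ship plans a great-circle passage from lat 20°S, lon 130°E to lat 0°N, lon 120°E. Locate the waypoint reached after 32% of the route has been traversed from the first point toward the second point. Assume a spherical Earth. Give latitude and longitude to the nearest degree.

≈ lat 14°S, lon 127°E

The haversine formula gives a central angle δ ≈ 0.389 rad (22.3°) between the endpoints.
Interpolate at f = 0.32 with slerp weights a = sin((1−f)δ)/sin δ ≈ 0.689, b = sin(fδ)/sin δ ≈ 0.327.
p = a·p₁ + b·p₂ ≈ (-0.580, 0.780, -0.236); φ = arcsin(p_z) ≈ -13.64°, λ = atan2(p_y, p_x) ≈ 126.65°.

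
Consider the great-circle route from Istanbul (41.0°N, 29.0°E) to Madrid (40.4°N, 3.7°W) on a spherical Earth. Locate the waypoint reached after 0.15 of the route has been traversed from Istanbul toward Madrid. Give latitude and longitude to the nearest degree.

Convert each endpoint to a unit vector on the sphere (x = cos φ cos λ, y = cos φ sin λ, z = sin φ).
The central angle between the endpoints is δ = arccos(p₁·p₂) ≈ 0.430 rad (24.7°).
Interpolate at f = 0.15 with slerp weights a = sin((1−f)δ)/sin δ ≈ 0.857, b = sin(fδ)/sin δ ≈ 0.155.
p = a·p₁ + b·p₂ ≈ (0.683, 0.306, 0.663); φ = arcsin(p_z) ≈ 41.51°, λ = atan2(p_y, p_x) ≈ 24.13°.

≈ 42°N, 24°E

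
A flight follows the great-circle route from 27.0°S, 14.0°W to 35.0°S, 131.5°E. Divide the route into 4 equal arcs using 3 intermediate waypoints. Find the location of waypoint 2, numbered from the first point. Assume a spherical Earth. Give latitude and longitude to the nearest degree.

≈ 64°S, 51°E

Write both endpoints as unit vectors p₁, p₂ with components (cos φ cos λ, cos φ sin λ, sin φ).
The central angle between the endpoints is δ = arccos(p₁·p₂) ≈ 1.919 rad (109.9°).
Interpolate at f = 2/4 with slerp weights a = sin((1−f)δ)/sin δ ≈ 0.871, b = sin(fδ)/sin δ ≈ 0.871.
p = a·p₁ + b·p₂ ≈ (0.280, 0.347, -0.895); φ = arcsin(p_z) ≈ -63.53°, λ = atan2(p_y, p_x) ≈ 51.04°.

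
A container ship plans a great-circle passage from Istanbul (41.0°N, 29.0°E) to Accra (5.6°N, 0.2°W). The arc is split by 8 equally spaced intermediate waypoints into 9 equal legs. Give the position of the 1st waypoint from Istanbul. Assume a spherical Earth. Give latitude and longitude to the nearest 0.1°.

≈ 37.4°N, 24.7°E

The haversine formula gives a central angle δ ≈ 0.767 rad (44.0°) between the endpoints.
Interpolate at f = 1/9 with slerp weights a = sin((1−f)δ)/sin δ ≈ 0.908, b = sin(fδ)/sin δ ≈ 0.123.
p = a·p₁ + b·p₂ ≈ (0.721, 0.332, 0.608); φ = arcsin(p_z) ≈ 37.43°, λ = atan2(p_y, p_x) ≈ 24.70°.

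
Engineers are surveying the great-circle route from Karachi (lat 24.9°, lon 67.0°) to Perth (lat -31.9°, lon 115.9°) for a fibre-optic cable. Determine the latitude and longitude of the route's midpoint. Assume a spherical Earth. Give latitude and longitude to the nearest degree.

From cos δ = sin φ₁ sin φ₂ + cos φ₁ cos φ₂ cos Δλ, the central angle is δ ≈ 1.283 rad (73.5°).
Interpolate at f = 1/2 with slerp weights a = sin((1−f)δ)/sin δ ≈ 0.624, b = sin(fδ)/sin δ ≈ 0.624.
p = a·p₁ + b·p₂ ≈ (-0.010, 0.998, -0.067); φ = arcsin(p_z) ≈ -3.84°, λ = atan2(p_y, p_x) ≈ 90.59°.

≈ lat -4°, lon 91°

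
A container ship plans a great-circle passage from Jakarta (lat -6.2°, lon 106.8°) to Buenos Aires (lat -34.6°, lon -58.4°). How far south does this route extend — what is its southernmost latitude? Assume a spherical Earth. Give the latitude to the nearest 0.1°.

The great circle lies in the plane with unit normal n̂ = (p₁ × p₂)/|p₁ × p₂|.
Here n̂_z ≈ -0.306; the vertex latitude is φ_max = arccos|n̂_z| ≈ 72.2°.

≈ -72.2°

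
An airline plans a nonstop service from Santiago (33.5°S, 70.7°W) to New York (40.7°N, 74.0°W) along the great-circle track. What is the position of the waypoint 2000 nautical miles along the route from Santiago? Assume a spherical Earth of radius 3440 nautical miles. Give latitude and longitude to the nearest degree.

≈ 0°N, 72°W

Write both endpoints as unit vectors p₁, p₂ with components (cos φ cos λ, cos φ sin λ, sin φ).
The central angle between the endpoints is δ = arccos(p₁·p₂) ≈ 1.296 rad (74.3°). The total great-circle distance is δ·R ≈ 1.296 × 3440 ≈ 4459 nmi, so the target fraction is f = 2000/4459 ≈ 0.449.
Interpolate at f ≈ 0.449 with slerp weights a = sin((1−f)δ)/sin δ ≈ 0.681, b = sin(fδ)/sin δ ≈ 0.571.
p = a·p₁ + b·p₂ ≈ (0.307, -0.952, -0.004); φ = arcsin(p_z) ≈ -0.22°, λ = atan2(p_y, p_x) ≈ -72.13°.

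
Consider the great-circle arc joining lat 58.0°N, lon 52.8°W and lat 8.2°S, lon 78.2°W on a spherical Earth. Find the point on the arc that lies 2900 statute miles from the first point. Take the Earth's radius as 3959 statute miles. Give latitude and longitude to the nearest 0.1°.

≈ lat 18.3°N, lon 71.4°W

Write both endpoints as unit vectors p₁, p₂ with components (cos φ cos λ, cos φ sin λ, sin φ).
The central angle between the endpoints is δ = arccos(p₁·p₂) ≈ 1.210 rad (69.3°). The total great-circle distance is δ·R ≈ 1.210 × 3959 ≈ 4791 mi, so the target fraction is f = 2900/4791 ≈ 0.605.
Interpolate at f ≈ 0.605 with slerp weights a = sin((1−f)δ)/sin δ ≈ 0.491, b = sin(fδ)/sin δ ≈ 0.715.
p = a·p₁ + b·p₂ ≈ (0.302, -0.900, 0.315); φ = arcsin(p_z) ≈ 18.34°, λ = atan2(p_y, p_x) ≈ -71.44°.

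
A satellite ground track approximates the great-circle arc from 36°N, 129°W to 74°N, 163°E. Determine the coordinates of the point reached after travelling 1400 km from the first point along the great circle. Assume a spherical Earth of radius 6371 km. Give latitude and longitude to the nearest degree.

Write both endpoints as unit vectors p₁, p₂ with components (cos φ cos λ, cos φ sin λ, sin φ).
The central angle between the endpoints is δ = arccos(p₁·p₂) ≈ 0.865 rad (49.6°). The total great-circle distance is δ·R ≈ 0.865 × 6371 ≈ 5512 km, so the target fraction is f = 1400/5512 ≈ 0.254.
Interpolate at f ≈ 0.254 with slerp weights a = sin((1−f)δ)/sin δ ≈ 0.790, b = sin(fδ)/sin δ ≈ 0.286.
p = a·p₁ + b·p₂ ≈ (-0.478, -0.474, 0.740); φ = arcsin(p_z) ≈ 47.71°, λ = atan2(p_y, p_x) ≈ -135.24°.

≈ 48°N, 135°W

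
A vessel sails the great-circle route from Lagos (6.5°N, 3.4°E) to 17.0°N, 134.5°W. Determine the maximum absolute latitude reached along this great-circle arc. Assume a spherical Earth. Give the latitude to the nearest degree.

The great circle lies in the plane with unit normal n̂ = (p₁ × p₂)/|p₁ × p₂|.
Here n̂_z ≈ -0.860; the vertex latitude is φ_max = arccos|n̂_z| ≈ 30.7°.
Check via Clairaut: cos φ_max = |cos φ₁| · sin C = cos(6.5°)·sin(60.0°) ≈ 0.860, again giving ≈ 30.7°.

≈ 31°N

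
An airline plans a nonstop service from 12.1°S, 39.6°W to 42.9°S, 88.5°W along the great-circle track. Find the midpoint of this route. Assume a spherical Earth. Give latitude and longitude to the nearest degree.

Convert each endpoint to a unit vector on the sphere (x = cos φ cos λ, y = cos φ sin λ, z = sin φ).
The central angle between the endpoints is δ = arccos(p₁·p₂) ≈ 0.910 rad (52.2°).
Interpolate at f = 1/2 with slerp weights a = sin((1−f)δ)/sin δ ≈ 0.557, b = sin(fδ)/sin δ ≈ 0.557.
p = a·p₁ + b·p₂ ≈ (0.430, -0.755, -0.496); φ = arcsin(p_z) ≈ -29.71°, λ = atan2(p_y, p_x) ≈ -60.32°.

≈ 30°S, 60°W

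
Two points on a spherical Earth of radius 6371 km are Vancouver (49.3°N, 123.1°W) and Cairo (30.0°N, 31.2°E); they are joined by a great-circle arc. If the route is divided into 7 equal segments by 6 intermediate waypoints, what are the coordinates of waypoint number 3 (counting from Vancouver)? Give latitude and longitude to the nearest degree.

Convert each endpoint to a unit vector on the sphere (x = cos φ cos λ, y = cos φ sin λ, z = sin φ).
The central angle between the endpoints is δ = arccos(p₁·p₂) ≈ 1.701 rad (97.5°).
Interpolate at f = 3/7 with slerp weights a = sin((1−f)δ)/sin δ ≈ 0.833, b = sin(fδ)/sin δ ≈ 0.672.
p = a·p₁ + b·p₂ ≈ (0.201, -0.154, 0.967); φ = arcsin(p_z) ≈ 75.34°, λ = atan2(p_y, p_x) ≈ -37.40°.

≈ 75°N, 37°W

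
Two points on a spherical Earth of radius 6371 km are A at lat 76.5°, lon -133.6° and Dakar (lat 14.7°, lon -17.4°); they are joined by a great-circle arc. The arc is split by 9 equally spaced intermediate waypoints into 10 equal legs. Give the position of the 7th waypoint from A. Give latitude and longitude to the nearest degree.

The haversine formula gives a central angle δ ≈ 1.423 rad (81.5°) between the endpoints.
Interpolate at f = 7/10 with slerp weights a = sin((1−f)δ)/sin δ ≈ 0.419, b = sin(fδ)/sin δ ≈ 0.849.
p = a·p₁ + b·p₂ ≈ (0.716, -0.316, 0.622); φ = arcsin(p_z) ≈ 38.50°, λ = atan2(p_y, p_x) ≈ -23.83°.

≈ lat 38°, lon -24°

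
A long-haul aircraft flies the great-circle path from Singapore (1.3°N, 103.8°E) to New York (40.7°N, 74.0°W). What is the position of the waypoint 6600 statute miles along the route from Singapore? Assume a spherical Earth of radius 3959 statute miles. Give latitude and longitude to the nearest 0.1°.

≈ 82.7°N, 56.2°W

Convert each endpoint to a unit vector on the sphere (x = cos φ cos λ, y = cos φ sin λ, z = sin φ).
The central angle between the endpoints is δ = arccos(p₁·p₂) ≈ 2.408 rad (138.0°). The total great-circle distance is δ·R ≈ 2.408 × 3959 ≈ 9532 mi, so the target fraction is f = 6600/9532 ≈ 0.692.
Interpolate at f ≈ 0.692 with slerp weights a = sin((1−f)δ)/sin δ ≈ 1.007, b = sin(fδ)/sin δ ≈ 1.486.
p = a·p₁ + b·p₂ ≈ (0.070, -0.105, 0.992); φ = arcsin(p_z) ≈ 82.74°, λ = atan2(p_y, p_x) ≈ -56.18°.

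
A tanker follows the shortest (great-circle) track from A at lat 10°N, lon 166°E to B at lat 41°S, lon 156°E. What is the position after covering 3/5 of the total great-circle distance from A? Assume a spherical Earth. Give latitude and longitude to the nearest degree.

≈ lat 21°S, lon 161°E

The haversine formula gives a central angle δ ≈ 0.905 rad (51.8°) between the endpoints.
Interpolate at f = 3/5 with slerp weights a = sin((1−f)δ)/sin δ ≈ 0.450, b = sin(fδ)/sin δ ≈ 0.657.
p = a·p₁ + b·p₂ ≈ (-0.883, 0.309, -0.353); φ = arcsin(p_z) ≈ -20.66°, λ = atan2(p_y, p_x) ≈ 160.72°.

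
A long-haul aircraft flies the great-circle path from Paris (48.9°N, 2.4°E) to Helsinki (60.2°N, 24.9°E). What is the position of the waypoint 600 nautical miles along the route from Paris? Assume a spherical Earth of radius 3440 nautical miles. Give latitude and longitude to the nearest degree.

≈ (56°N, 14°E)

The haversine formula gives a central angle δ ≈ 0.299 rad (17.1°) between the endpoints. The total great-circle distance is δ·R ≈ 0.299 × 3440 ≈ 1027 nmi, so the target fraction is f = 600/1027 ≈ 0.584.
Interpolate at f ≈ 0.584 with slerp weights a = sin((1−f)δ)/sin δ ≈ 0.421, b = sin(fδ)/sin δ ≈ 0.590.
p = a·p₁ + b·p₂ ≈ (0.542, 0.135, 0.829); φ = arcsin(p_z) ≈ 56.01°, λ = atan2(p_y, p_x) ≈ 13.98°.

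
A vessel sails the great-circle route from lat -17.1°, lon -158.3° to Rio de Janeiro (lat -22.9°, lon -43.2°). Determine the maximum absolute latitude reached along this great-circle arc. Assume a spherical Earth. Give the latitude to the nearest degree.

The great circle lies in the plane with unit normal n̂ = (p₁ × p₂)/|p₁ × p₂|.
Here n̂_z ≈ +0.826; the vertex latitude is φ_max = arccos|n̂_z| ≈ 34.4°.
Check via Clairaut: cos φ_max = |cos φ₁| · sin C = cos(17.1°)·sin(120.3°) ≈ 0.826, again giving ≈ 34.4°.

≈ -34°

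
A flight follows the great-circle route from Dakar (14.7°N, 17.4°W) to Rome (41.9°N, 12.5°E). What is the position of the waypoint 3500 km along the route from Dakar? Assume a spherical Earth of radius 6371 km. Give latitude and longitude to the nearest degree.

≈ (38°N, 6°E)

Convert each endpoint to a unit vector on the sphere (x = cos φ cos λ, y = cos φ sin λ, z = sin φ).
The central angle between the endpoints is δ = arccos(p₁·p₂) ≈ 0.654 rad (37.5°). The total great-circle distance is δ·R ≈ 0.654 × 6371 ≈ 4167 km, so the target fraction is f = 3500/4167 ≈ 0.840.
Interpolate at f ≈ 0.840 with slerp weights a = sin((1−f)δ)/sin δ ≈ 0.172, b = sin(fδ)/sin δ ≈ 0.858.
p = a·p₁ + b·p₂ ≈ (0.782, 0.089, 0.617); φ = arcsin(p_z) ≈ 38.08°, λ = atan2(p_y, p_x) ≈ 6.46°.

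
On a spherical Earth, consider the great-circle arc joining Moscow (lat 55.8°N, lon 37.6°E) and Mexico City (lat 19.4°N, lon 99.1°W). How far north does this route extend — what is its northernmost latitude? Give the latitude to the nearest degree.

The great circle lies in the plane with unit normal n̂ = (p₁ × p₂)/|p₁ × p₂|.
Here n̂_z ≈ -0.366; the vertex latitude is φ_max = arccos|n̂_z| ≈ 68.5°.
Check via Clairaut: cos φ_max = |cos φ₁| · sin C = cos(55.8°)·sin(40.6°) ≈ 0.366, again giving ≈ 68.5°.

≈ 69°N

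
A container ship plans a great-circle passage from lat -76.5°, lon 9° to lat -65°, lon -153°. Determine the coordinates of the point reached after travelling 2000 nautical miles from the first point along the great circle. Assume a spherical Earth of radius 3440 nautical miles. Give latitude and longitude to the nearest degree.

Write both endpoints as unit vectors p₁, p₂ with components (cos φ cos λ, cos φ sin λ, sin φ).
The central angle between the endpoints is δ = arccos(p₁·p₂) ≈ 0.664 rad (38.1°). The total great-circle distance is δ·R ≈ 0.664 × 3440 ≈ 2285 nmi, so the target fraction is f = 2000/2285 ≈ 0.875.
Interpolate at f ≈ 0.875 with slerp weights a = sin((1−f)δ)/sin δ ≈ 0.134, b = sin(fδ)/sin δ ≈ 0.891.
p = a·p₁ + b·p₂ ≈ (-0.305, -0.166, -0.938); φ = arcsin(p_z) ≈ -69.70°, λ = atan2(p_y, p_x) ≈ -151.40°.

≈ lat -70°, lon -151°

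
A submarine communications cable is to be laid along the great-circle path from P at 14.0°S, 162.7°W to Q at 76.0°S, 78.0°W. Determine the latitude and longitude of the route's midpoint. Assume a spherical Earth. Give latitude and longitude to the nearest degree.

Convert each endpoint to a unit vector on the sphere (x = cos φ cos λ, y = cos φ sin λ, z = sin φ).
The central angle between the endpoints is δ = arccos(p₁·p₂) ≈ 1.311 rad (75.1°).
Interpolate at f = 1/2 with slerp weights a = sin((1−f)δ)/sin δ ≈ 0.631, b = sin(fδ)/sin δ ≈ 0.631.
p = a·p₁ + b·p₂ ≈ (-0.553, -0.331, -0.765); φ = arcsin(p_z) ≈ -49.88°, λ = atan2(p_y, p_x) ≈ -149.06°.

≈ 50°S, 149°W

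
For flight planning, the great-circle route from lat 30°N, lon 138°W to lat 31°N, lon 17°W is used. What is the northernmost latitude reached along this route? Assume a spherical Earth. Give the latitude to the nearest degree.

≈ 50°N

The great circle lies in the plane with unit normal n̂ = (p₁ × p₂)/|p₁ × p₂|.
Here n̂_z ≈ +0.641; the vertex latitude is φ_max = arccos|n̂_z| ≈ 50.1°.
Check via Clairaut: cos φ_max = |cos φ₁| · sin C = cos(30.0°)·sin(47.8°) ≈ 0.641, again giving ≈ 50.1°.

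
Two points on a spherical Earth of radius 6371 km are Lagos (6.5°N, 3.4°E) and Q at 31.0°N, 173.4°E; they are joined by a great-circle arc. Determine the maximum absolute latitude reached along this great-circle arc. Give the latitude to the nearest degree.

≈ 76°N

The great circle lies in the plane with unit normal n̂ = (p₁ × p₂)/|p₁ × p₂|.
Here n̂_z ≈ +0.237; the vertex latitude is φ_max = arccos|n̂_z| ≈ 76.3°.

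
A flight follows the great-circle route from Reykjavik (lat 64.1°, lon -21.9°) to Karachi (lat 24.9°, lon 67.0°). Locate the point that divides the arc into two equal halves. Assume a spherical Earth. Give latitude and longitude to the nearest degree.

The haversine formula gives a central angle δ ≈ 1.174 rad (67.3°) between the endpoints.
Interpolate at f = 1/2 with slerp weights a = sin((1−f)δ)/sin δ ≈ 0.601, b = sin(fδ)/sin δ ≈ 0.601.
p = a·p₁ + b·p₂ ≈ (0.456, 0.404, 0.793); φ = arcsin(p_z) ≈ 52.47°, λ = atan2(p_y, p_x) ≈ 41.50°.

≈ lat 52°, lon 41°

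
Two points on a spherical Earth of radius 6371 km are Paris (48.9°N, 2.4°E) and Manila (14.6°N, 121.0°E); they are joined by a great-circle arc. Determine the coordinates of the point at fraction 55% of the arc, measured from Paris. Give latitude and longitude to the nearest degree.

≈ 46°N, 86°E

Convert each endpoint to a unit vector on the sphere (x = cos φ cos λ, y = cos φ sin λ, z = sin φ).
The central angle between the endpoints is δ = arccos(p₁·p₂) ≈ 1.686 rad (96.6°).
Interpolate at f = 0.55 with slerp weights a = sin((1−f)δ)/sin δ ≈ 0.692, b = sin(fδ)/sin δ ≈ 0.805.
p = a·p₁ + b·p₂ ≈ (0.053, 0.687, 0.725); φ = arcsin(p_z) ≈ 46.45°, λ = atan2(p_y, p_x) ≈ 85.55°.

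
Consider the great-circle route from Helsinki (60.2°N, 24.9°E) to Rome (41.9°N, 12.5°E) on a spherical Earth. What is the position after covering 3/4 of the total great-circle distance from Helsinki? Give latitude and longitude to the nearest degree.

≈ 47°N, 15°E

The haversine formula gives a central angle δ ≈ 0.346 rad (19.8°) between the endpoints.
Interpolate at f = 3/4 with slerp weights a = sin((1−f)δ)/sin δ ≈ 0.255, b = sin(fδ)/sin δ ≈ 0.757.
p = a·p₁ + b·p₂ ≈ (0.665, 0.175, 0.726); φ = arcsin(p_z) ≈ 46.58°, λ = atan2(p_y, p_x) ≈ 14.77°.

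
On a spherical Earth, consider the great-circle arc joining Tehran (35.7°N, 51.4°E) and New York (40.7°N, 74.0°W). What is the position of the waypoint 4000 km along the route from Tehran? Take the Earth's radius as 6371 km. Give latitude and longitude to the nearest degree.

≈ 58°N, 8°E

The haversine formula gives a central angle δ ≈ 1.547 rad (88.6°) between the endpoints. The total great-circle distance is δ·R ≈ 1.547 × 6371 ≈ 9855 km, so the target fraction is f = 4000/9855 ≈ 0.406.
Interpolate at f ≈ 0.406 with slerp weights a = sin((1−f)δ)/sin δ ≈ 0.795, b = sin(fδ)/sin δ ≈ 0.588.
p = a·p₁ + b·p₂ ≈ (0.526, 0.077, 0.847); φ = arcsin(p_z) ≈ 57.91°, λ = atan2(p_y, p_x) ≈ 8.28°.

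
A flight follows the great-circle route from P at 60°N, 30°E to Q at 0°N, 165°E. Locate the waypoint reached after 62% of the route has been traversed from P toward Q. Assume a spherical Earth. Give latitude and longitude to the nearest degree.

≈ 38°N, 146°E

Write both endpoints as unit vectors p₁, p₂ with components (cos φ cos λ, cos φ sin λ, sin φ).
The central angle between the endpoints is δ = arccos(p₁·p₂) ≈ 1.932 rad (110.7°).
Interpolate at f = 0.62 with slerp weights a = sin((1−f)δ)/sin δ ≈ 0.716, b = sin(fδ)/sin δ ≈ 0.996.
p = a·p₁ + b·p₂ ≈ (-0.652, 0.437, 0.620); φ = arcsin(p_z) ≈ 38.34°, λ = atan2(p_y, p_x) ≈ 146.16°.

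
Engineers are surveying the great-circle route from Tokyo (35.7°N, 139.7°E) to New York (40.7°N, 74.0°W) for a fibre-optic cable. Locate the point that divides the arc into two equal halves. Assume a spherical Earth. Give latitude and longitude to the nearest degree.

Convert each endpoint to a unit vector on the sphere (x = cos φ cos λ, y = cos φ sin λ, z = sin φ).
The central angle between the endpoints is δ = arccos(p₁·p₂) ≈ 1.703 rad (97.6°).
Interpolate at f = 1/2 with slerp weights a = sin((1−f)δ)/sin δ ≈ 0.759, b = sin(fδ)/sin δ ≈ 0.759.
p = a·p₁ + b·p₂ ≈ (-0.311, -0.154, 0.938); φ = arcsin(p_z) ≈ 69.66°, λ = atan2(p_y, p_x) ≈ -153.62°.

≈ 70°N, 154°W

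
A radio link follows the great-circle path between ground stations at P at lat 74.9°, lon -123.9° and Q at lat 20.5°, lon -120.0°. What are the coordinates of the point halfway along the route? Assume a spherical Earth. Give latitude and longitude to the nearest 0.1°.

≈ lat 47.7°, lon -120.8°

The haversine formula gives a central angle δ ≈ 0.950 rad (54.4°) between the endpoints.
Interpolate at f = 1/2 with slerp weights a = sin((1−f)δ)/sin δ ≈ 0.562, b = sin(fδ)/sin δ ≈ 0.562.
p = a·p₁ + b·p₂ ≈ (-0.345, -0.578, 0.740); φ = arcsin(p_z) ≈ 47.71°, λ = atan2(p_y, p_x) ≈ -120.85°.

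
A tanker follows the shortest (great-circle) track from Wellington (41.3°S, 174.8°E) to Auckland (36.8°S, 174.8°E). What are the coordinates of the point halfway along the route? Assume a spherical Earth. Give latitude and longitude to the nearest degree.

Convert each endpoint to a unit vector on the sphere (x = cos φ cos λ, y = cos φ sin λ, z = sin φ).
The central angle between the endpoints is δ = arccos(p₁·p₂) ≈ 0.079 rad (4.5°).
Interpolate at f = 1/2 with slerp weights a = sin((1−f)δ)/sin δ ≈ 0.500, b = sin(fδ)/sin δ ≈ 0.500.
p = a·p₁ + b·p₂ ≈ (-0.773, 0.070, -0.630); φ = arcsin(p_z) ≈ -39.05°, λ = atan2(p_y, p_x) ≈ 174.80°.

≈ (39°S, 175°E)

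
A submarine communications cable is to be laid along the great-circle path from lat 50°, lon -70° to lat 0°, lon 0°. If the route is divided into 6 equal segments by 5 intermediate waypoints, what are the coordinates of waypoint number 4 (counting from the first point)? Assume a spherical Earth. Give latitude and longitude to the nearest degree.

≈ lat 20°, lon -17°

Convert each endpoint to a unit vector on the sphere (x = cos φ cos λ, y = cos φ sin λ, z = sin φ).
The central angle between the endpoints is δ = arccos(p₁·p₂) ≈ 1.349 rad (77.3°).
Interpolate at f = 4/6 with slerp weights a = sin((1−f)δ)/sin δ ≈ 0.446, b = sin(fδ)/sin δ ≈ 0.803.
p = a·p₁ + b·p₂ ≈ (0.901, -0.269, 0.341); φ = arcsin(p_z) ≈ 19.96°, λ = atan2(p_y, p_x) ≈ -16.64°.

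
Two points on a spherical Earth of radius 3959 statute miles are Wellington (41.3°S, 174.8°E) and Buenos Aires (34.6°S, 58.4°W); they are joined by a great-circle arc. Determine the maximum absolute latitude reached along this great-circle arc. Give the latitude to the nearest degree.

≈ 60°S

The great circle lies in the plane with unit normal n̂ = (p₁ × p₂)/|p₁ × p₂|.
Here n̂_z ≈ +0.495; the vertex latitude is φ_max = arccos|n̂_z| ≈ 60.3°.
Check via Clairaut: cos φ_max = |cos φ₁| · sin C = cos(41.3°)·sin(138.8°) ≈ 0.495, again giving ≈ 60.3°.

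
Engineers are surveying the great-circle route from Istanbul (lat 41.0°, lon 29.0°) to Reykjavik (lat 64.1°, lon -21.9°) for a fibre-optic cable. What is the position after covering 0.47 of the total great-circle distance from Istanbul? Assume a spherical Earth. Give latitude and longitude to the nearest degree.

≈ lat 54°, lon 12°

From cos δ = sin φ₁ sin φ₂ + cos φ₁ cos φ₂ cos Δλ, the central angle is δ ≈ 0.647 rad (37.1°).
Interpolate at f = 0.47 with slerp weights a = sin((1−f)δ)/sin δ ≈ 0.558, b = sin(fδ)/sin δ ≈ 0.497.
p = a·p₁ + b·p₂ ≈ (0.569, 0.123, 0.813); φ = arcsin(p_z) ≈ 54.36°, λ = atan2(p_y, p_x) ≈ 12.20°.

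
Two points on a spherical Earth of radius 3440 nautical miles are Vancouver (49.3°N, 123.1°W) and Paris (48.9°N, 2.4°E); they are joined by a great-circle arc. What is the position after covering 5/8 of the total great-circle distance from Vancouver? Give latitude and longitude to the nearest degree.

≈ 67°N, 37°W

Write both endpoints as unit vectors p₁, p₂ with components (cos φ cos λ, cos φ sin λ, sin φ).
The central angle between the endpoints is δ = arccos(p₁·p₂) ≈ 1.243 rad (71.2°).
Interpolate at f = 5/8 with slerp weights a = sin((1−f)δ)/sin δ ≈ 0.475, b = sin(fδ)/sin δ ≈ 0.740.
p = a·p₁ + b·p₂ ≈ (0.317, -0.239, 0.918); φ = arcsin(p_z) ≈ 66.60°, λ = atan2(p_y, p_x) ≈ -36.98°.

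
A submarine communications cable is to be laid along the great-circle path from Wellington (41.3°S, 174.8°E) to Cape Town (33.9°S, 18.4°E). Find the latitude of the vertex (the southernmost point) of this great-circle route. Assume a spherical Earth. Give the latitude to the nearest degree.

≈ 75°S

The great circle lies in the plane with unit normal n̂ = (p₁ × p₂)/|p₁ × p₂|.
Here n̂_z ≈ -0.255; the vertex latitude is φ_max = arccos|n̂_z| ≈ 75.2°.
Check via Clairaut: cos φ_max = |cos φ₁| · sin C = cos(41.3°)·sin(160.2°) ≈ 0.255, again giving ≈ 75.2°.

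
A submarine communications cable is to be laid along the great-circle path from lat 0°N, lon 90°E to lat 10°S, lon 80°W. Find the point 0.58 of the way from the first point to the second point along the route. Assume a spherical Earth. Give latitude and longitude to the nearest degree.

≈ lat 45°S, lon 9°W

Write both endpoints as unit vectors p₁, p₂ with components (cos φ cos λ, cos φ sin λ, sin φ).
The central angle between the endpoints is δ = arccos(p₁·p₂) ≈ 2.895 rad (165.9°).
Interpolate at f = 0.58 with slerp weights a = sin((1−f)δ)/sin δ ≈ 3.848, b = sin(fδ)/sin δ ≈ 4.079.
p = a·p₁ + b·p₂ ≈ (0.698, -0.108, -0.708); φ = arcsin(p_z) ≈ -45.10°, λ = atan2(p_y, p_x) ≈ -8.83°.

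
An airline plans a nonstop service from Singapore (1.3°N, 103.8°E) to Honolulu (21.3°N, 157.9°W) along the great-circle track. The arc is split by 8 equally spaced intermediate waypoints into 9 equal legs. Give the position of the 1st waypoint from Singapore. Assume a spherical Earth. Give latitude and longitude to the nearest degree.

≈ 5°N, 114°E

The haversine formula gives a central angle δ ≈ 1.697 rad (97.3°) between the endpoints.
Interpolate at f = 1/9 with slerp weights a = sin((1−f)δ)/sin δ ≈ 1.006, b = sin(fδ)/sin δ ≈ 0.189.
p = a·p₁ + b·p₂ ≈ (-0.403, 0.911, 0.091); φ = arcsin(p_z) ≈ 5.25°, λ = atan2(p_y, p_x) ≈ 113.88°.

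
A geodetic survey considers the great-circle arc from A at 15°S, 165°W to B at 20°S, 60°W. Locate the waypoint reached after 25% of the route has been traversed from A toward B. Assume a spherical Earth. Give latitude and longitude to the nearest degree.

Convert each endpoint to a unit vector on the sphere (x = cos φ cos λ, y = cos φ sin λ, z = sin φ).
The central angle between the endpoints is δ = arccos(p₁·p₂) ≈ 1.718 rad (98.4°).
Interpolate at f = 0.25 with slerp weights a = sin((1−f)δ)/sin δ ≈ 0.971, b = sin(fδ)/sin δ ≈ 0.421.
p = a·p₁ + b·p₂ ≈ (-0.708, -0.585, -0.395); φ = arcsin(p_z) ≈ -23.28°, λ = atan2(p_y, p_x) ≈ -140.42°.

≈ 23°S, 140°W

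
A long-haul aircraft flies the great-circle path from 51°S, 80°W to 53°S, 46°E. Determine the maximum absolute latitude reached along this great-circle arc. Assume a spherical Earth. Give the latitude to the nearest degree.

≈ 70°S

The great circle lies in the plane with unit normal n̂ = (p₁ × p₂)/|p₁ × p₂|.
Here n̂_z ≈ +0.334; the vertex latitude is φ_max = arccos|n̂_z| ≈ 70.5°.
Check via Clairaut: cos φ_max = |cos φ₁| · sin C = cos(51.0°)·sin(147.9°) ≈ 0.334, again giving ≈ 70.5°.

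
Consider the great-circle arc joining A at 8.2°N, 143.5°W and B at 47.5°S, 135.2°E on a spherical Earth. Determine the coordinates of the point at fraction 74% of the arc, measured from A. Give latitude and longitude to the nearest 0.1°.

≈ 38.4°S, 165.0°E

Convert each endpoint to a unit vector on the sphere (x = cos φ cos λ, y = cos φ sin λ, z = sin φ).
The central angle between the endpoints is δ = arccos(p₁·p₂) ≈ 1.575 rad (90.2°).
Interpolate at f = 0.74 with slerp weights a = sin((1−f)δ)/sin δ ≈ 0.398, b = sin(fδ)/sin δ ≈ 0.919.
p = a·p₁ + b·p₂ ≈ (-0.757, 0.203, -0.621); φ = arcsin(p_z) ≈ -38.37°, λ = atan2(p_y, p_x) ≈ 164.99°.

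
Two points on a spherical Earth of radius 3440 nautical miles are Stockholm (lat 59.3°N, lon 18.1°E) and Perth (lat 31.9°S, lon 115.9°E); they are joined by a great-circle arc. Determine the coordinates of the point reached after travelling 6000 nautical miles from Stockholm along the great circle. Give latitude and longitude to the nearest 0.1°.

The haversine formula gives a central angle δ ≈ 2.110 rad (120.9°) between the endpoints. The total great-circle distance is δ·R ≈ 2.110 × 3440 ≈ 7257 nmi, so the target fraction is f = 6000/7257 ≈ 0.827.
Interpolate at f ≈ 0.827 with slerp weights a = sin((1−f)δ)/sin δ ≈ 0.416, b = sin(fδ)/sin δ ≈ 1.148.
p = a·p₁ + b·p₂ ≈ (-0.223, 0.943, -0.248); φ = arcsin(p_z) ≈ -14.38°, λ = atan2(p_y, p_x) ≈ 103.34°.

≈ lat 14.4°S, lon 103.3°E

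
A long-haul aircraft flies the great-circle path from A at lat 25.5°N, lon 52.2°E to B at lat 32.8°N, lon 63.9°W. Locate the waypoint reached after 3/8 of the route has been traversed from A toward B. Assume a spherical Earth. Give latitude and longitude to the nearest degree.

From cos δ = sin φ₁ sin φ₂ + cos φ₁ cos φ₂ cos Δλ, the central angle is δ ≈ 1.672 rad (95.8°).
Interpolate at f = 3/8 with slerp weights a = sin((1−f)δ)/sin δ ≈ 0.869, b = sin(fδ)/sin δ ≈ 0.590.
p = a·p₁ + b·p₂ ≈ (0.699, 0.175, 0.694); φ = arcsin(p_z) ≈ 43.91°, λ = atan2(p_y, p_x) ≈ 14.05°.

≈ lat 44°N, lon 14°E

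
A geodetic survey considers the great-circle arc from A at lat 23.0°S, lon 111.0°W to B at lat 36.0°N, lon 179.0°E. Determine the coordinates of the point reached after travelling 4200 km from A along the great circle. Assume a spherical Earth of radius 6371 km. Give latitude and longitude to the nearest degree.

Write both endpoints as unit vectors p₁, p₂ with components (cos φ cos λ, cos φ sin λ, sin φ).
The central angle between the endpoints is δ = arccos(p₁·p₂) ≈ 1.546 rad (88.6°). The total great-circle distance is δ·R ≈ 1.546 × 6371 ≈ 9848 km, so the target fraction is f = 4200/9848 ≈ 0.426.
Interpolate at f ≈ 0.426 with slerp weights a = sin((1−f)δ)/sin δ ≈ 0.775, b = sin(fδ)/sin δ ≈ 0.613.
p = a·p₁ + b·p₂ ≈ (-0.751, -0.657, 0.057); φ = arcsin(p_z) ≈ 3.28°, λ = atan2(p_y, p_x) ≈ -138.81°.

≈ lat 3°N, lon 139°W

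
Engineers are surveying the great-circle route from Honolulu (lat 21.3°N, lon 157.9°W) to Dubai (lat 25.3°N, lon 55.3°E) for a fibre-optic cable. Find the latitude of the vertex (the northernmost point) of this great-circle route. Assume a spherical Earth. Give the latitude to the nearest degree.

The great circle lies in the plane with unit normal n̂ = (p₁ × p₂)/|p₁ × p₂|.
Here n̂_z ≈ -0.552; the vertex latitude is φ_max = arccos|n̂_z| ≈ 56.5°.
Check via Clairaut: cos φ_max = |cos φ₁| · sin C = cos(21.3°)·sin(36.3°) ≈ 0.552, again giving ≈ 56.5°.

≈ 56°N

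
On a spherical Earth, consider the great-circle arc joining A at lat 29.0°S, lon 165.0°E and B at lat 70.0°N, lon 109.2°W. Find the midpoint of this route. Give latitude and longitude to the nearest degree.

The haversine formula gives a central angle δ ≈ 2.019 rad (115.7°) between the endpoints.
Interpolate at f = 1/2 with slerp weights a = sin((1−f)δ)/sin δ ≈ 0.940, b = sin(fδ)/sin δ ≈ 0.940.
p = a·p₁ + b·p₂ ≈ (-0.899, -0.091, 0.427); φ = arcsin(p_z) ≈ 25.30°, λ = atan2(p_y, p_x) ≈ -174.24°.

≈ lat 25°N, lon 174°W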